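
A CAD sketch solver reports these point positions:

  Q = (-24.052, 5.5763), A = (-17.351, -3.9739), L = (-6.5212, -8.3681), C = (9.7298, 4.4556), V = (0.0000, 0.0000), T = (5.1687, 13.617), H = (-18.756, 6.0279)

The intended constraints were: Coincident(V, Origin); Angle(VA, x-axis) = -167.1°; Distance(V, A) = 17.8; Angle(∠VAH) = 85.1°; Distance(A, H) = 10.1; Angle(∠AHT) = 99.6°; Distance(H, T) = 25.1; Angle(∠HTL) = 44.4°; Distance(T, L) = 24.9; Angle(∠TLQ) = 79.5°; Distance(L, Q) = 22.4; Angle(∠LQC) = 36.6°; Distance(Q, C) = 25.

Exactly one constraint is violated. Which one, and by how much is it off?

Distance(Q, C) = 25 — off by 8.80.

V = (0.00, 0.00) ✓; VA at -167.1° ✓; |VA| = 17.80 ✓; ∠VAH = 85.10° ✓; |AH| = 10.10 ✓; ∠AHT = 99.60° ✓; |HT| = 25.10 ✓; ∠HTL = 44.40° ✓; |TL| = 24.90 ✓; ∠TLQ = 79.50° ✓; |LQ| = 22.40 ✓; ∠LQC = 36.60° ✓; |QC| = 33.80 ✗.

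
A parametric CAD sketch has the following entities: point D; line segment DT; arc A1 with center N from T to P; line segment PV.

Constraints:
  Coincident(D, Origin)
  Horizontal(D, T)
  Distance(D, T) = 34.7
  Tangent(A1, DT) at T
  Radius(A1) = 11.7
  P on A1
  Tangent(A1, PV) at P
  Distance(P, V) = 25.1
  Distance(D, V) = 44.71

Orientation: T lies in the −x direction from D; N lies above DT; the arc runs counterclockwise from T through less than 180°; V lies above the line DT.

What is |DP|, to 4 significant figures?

26.13

Checks: |NP| = 11.70 ✓; ∠(NP, PV) = 90.00° ✓; |PV| = 25.10 ✓; |DV| = 44.71 ✓.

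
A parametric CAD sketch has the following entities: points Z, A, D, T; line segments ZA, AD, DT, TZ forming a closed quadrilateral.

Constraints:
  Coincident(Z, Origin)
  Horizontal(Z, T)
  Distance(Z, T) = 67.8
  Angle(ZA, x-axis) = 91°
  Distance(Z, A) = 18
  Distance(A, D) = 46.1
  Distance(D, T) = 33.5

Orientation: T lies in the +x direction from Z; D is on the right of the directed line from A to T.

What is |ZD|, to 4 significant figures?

37.45

Checks: |ZT| = 67.80 ✓; |ZA| = 18.00 ✓; |AD| = 46.10 ✓; |DT| = 33.50 ✓.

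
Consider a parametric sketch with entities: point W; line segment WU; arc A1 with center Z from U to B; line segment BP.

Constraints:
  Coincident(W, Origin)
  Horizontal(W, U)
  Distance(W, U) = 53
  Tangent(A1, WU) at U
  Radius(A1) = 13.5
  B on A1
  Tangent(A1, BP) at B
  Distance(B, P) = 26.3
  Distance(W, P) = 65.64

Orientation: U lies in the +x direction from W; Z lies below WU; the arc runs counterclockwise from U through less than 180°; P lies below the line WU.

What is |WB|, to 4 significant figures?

44.32

Checks: |ZB| = 13.50 ✓; ∠(ZB, BP) = 90.00° ✓; |BP| = 26.30 ✓; |WP| = 65.64 ✓.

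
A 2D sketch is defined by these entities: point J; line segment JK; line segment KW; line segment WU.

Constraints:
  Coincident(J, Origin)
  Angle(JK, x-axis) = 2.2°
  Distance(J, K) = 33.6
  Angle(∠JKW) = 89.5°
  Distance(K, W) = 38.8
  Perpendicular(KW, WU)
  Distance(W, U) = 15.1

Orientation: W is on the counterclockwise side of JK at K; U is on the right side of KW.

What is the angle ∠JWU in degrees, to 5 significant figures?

131.11°

J is at the origin; JK runs at 2.2° with length 33.6, so K = 33.6·(cos 2.2°, sin 2.2°) = (33.575, 1.2898). ∠JKW = 89.5°, so KW runs at 2.2° + (180° − 89.5°) = 92.700° from the x-axis; with |KW| = 38.8, W = K + 38.8·(cos 92.700°, sin 92.700°) = (31.748, 40.047). KW is perpendicular to WU; with |WU| = 15.1 on the right of KW, U = W + 15.1·(0.99889, 0.047106) = (46.831, 40.758). Then cos ∠JWU = WJ·WU / (|WJ||WU|), giving 131.11°.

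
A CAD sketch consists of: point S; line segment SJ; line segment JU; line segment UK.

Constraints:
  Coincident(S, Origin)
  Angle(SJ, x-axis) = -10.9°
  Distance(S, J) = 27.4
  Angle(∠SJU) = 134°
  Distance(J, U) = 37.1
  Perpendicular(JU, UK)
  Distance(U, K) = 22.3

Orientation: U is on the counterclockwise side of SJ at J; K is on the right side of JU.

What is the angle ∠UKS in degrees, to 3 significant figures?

53.2°

S is at the origin; SJ runs at -10.9° with length 27.4, so J = 27.4·(cos -10.9°, sin -10.9°) = (26.9, -5.18). ∠SJU = 134.0°, so JU runs at -10.9° + (180° − 134.0°) = 35.1° from the x-axis; with |JU| = 37.1, U = J + 37.1·(cos 35.1°, sin 35.1°) = (57.3, 16.2). JU is perpendicular to UK; with |UK| = 22.3 on the right of JU, K = U + 22.3·(0.575, -0.818) = (70.1, -2.09). Then cos ∠UKS = KU·KS / (|KU||KS|), giving 53.2°.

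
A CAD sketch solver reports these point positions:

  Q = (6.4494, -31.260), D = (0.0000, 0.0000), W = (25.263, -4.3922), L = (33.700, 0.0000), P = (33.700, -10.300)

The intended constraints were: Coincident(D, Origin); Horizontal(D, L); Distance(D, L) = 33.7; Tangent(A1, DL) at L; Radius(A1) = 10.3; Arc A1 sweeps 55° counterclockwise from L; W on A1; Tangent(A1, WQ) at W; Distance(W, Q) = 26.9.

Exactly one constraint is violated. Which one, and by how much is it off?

Distance(W, Q) = 26.9 — off by 5.90.

D = (0.00, 0.00) ✓; D.y = 0.00, L.y = 0.00 ✓; |DL| = 33.70 ✓; ∠(PL, LD) = 90.00° ✓; |PL| = 10.30 ✓; bearing(P→W) − bearing(P→L) = 55.00° ✓; |PW| = 10.30 ✓; ∠(PW, WQ) = 90.00° ✓; |WQ| = 32.80 ✗.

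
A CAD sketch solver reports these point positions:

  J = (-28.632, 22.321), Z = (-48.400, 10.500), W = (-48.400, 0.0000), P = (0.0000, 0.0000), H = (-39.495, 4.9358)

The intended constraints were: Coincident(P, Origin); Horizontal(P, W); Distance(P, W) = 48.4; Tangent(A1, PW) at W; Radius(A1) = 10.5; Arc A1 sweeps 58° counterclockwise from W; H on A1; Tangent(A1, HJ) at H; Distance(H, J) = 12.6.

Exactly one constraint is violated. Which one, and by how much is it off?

Distance(H, J) = 12.6 — off by 7.90.

P = (0.00, 0.00) ✓; P.y = 0.00, W.y = 0.00 ✓; |PW| = 48.40 ✓; ∠(ZW, WP) = 90.00° ✓; |ZW| = 10.50 ✓; bearing(Z→H) − bearing(Z→W) = 58.00° ✓; |ZH| = 10.50 ✓; ∠(ZH, HJ) = 90.00° ✓; |HJ| = 20.50 ✗.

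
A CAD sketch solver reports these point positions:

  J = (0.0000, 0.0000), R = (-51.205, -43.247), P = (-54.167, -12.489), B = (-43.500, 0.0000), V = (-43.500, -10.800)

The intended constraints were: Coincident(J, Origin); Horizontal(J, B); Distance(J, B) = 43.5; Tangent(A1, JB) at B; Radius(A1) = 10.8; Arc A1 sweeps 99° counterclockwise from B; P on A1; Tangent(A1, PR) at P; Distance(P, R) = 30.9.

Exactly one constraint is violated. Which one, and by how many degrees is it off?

Tangent(A1, PR) at P — off by 3.50°.

J = (0.00, 0.00) ✓; J.y = 0.00, B.y = 0.00 ✓; |JB| = 43.50 ✓; ∠(VB, BJ) = 90.00° ✓; |VB| = 10.80 ✓; bearing(V→P) − bearing(V→B) = 99.00° ✓; |VP| = 10.80 ✓; ∠(VP, PR) = 93.50° ✗; |PR| = 30.90 ✓.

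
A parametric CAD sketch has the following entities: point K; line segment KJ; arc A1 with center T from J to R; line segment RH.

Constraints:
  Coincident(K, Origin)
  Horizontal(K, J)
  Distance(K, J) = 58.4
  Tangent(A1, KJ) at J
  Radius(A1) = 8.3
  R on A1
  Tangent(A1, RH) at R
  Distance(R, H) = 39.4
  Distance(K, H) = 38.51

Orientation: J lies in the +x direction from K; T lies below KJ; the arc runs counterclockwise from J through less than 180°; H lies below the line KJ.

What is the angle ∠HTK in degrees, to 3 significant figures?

40.4°

Checks: K.y = 0.00, J.y = 0.00 ✓; |TJ| = 8.300 ✓; |TR| = 8.300 ✓; ∠(TR, RH) = 90.00° ✓; |RH| = 39.40 ✓; |KH| = 38.51 ✓.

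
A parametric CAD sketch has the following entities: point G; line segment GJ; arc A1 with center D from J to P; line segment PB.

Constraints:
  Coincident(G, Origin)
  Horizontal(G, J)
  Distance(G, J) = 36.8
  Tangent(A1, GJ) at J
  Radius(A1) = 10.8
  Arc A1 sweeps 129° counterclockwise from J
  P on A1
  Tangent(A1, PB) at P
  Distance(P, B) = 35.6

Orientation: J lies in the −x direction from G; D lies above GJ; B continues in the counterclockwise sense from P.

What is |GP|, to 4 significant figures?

33.42

G is at the origin; GJ is horizontal with |GJ| = 36.8 and J on the −x side, so J = (-36.80, 0.000). Since A1 is tangent to GJ there, DJ ⟂ GJ, so D = J + (0, 10.8) = (-36.80, 10.80). On A1, J sits at bearing -90° from D; a 129° counterclockwise sweep puts P at bearing 39°, so P = D + 10.8·(cos 39°, sin 39°) = (-28.41, 17.60). Then |GP| = |P − G| = 33.42.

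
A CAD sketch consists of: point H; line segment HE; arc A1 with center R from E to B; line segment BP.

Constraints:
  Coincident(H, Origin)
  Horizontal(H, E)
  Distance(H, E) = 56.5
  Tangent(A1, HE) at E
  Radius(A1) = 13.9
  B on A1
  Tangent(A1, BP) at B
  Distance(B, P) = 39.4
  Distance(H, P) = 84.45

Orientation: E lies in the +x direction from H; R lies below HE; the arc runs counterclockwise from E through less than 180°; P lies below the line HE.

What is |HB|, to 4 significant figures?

49.09

H is at the origin; H and E share the same y with |HE| = 56.5 and E on the +x side, so E = (56.50, 0.000). Tangency of A1 to HE means the radius RE is perpendicular to HE, so R = E + (0, -13.9) = (56.50, -13.90). Since RB ⟂ BP (tangency), |RP| = √(13.9² + 39.4²) = 41.78 regardless of where B sits on A1. So P lies on both circle(H, 84.45) and circle(R, 41.78); the below-HE intersection is P = (64.10, -54.98). B is the foot of the tangent from P: B = (44.45, -20.83).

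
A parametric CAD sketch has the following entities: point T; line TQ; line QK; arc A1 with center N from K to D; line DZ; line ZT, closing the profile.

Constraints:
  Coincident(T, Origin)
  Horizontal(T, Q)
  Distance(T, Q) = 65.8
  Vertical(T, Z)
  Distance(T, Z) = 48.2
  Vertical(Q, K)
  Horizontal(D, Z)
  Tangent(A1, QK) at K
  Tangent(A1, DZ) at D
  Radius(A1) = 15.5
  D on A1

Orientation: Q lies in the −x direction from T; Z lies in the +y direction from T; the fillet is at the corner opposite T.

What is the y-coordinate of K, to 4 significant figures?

32.70

T is at the origin; TQ is horizontal with |TQ| = 65.8 and Q on the −x side, so Q = (-65.80, 0.000). TZ is vertical with |TZ| = 48.2 and Z on the +y side, so Z = (0.000, 48.20). The virtual corner opposite T is at (-65.80, 48.20). A1 meets QK tangentially, so NK is at right angles to QK and the tangent condition forces ND to be normal to DZ, with radius 15.5, so the center N sits 15.5 in from both sides at N = (-50.30, 32.70). That places the tangent points at K = (-65.80, 32.70) on QK and D = (-50.30, 48.20) on DZ. So K.y = 32.70.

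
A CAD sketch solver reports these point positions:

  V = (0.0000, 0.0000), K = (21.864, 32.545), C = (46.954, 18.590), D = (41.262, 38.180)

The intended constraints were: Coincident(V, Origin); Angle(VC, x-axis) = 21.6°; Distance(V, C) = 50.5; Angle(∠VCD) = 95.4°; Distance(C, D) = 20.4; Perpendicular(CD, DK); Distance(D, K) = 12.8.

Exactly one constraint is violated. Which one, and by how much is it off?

Distance(D, K) = 12.8 — off by 7.40.

V = (0.00, 0.00) ✓; VC at 21.60° ✓; |VC| = 50.50 ✓; ∠VCD = 95.40° ✓; |CD| = 20.40 ✓; ∠(CD, DK) = 90.00° ✓; |DK| = 20.20 ✗.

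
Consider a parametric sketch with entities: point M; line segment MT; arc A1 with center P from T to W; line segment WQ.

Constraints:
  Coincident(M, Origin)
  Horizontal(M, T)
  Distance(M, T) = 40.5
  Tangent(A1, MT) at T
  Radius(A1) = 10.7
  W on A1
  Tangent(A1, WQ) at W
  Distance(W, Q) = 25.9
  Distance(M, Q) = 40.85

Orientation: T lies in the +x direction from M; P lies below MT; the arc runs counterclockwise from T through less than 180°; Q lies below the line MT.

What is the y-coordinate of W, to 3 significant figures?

-8.09

M is at the origin; M and T share the same y with |MT| = 40.5 and T on the +x side, so T = (40.5, 0.00). A1 meets MT tangentially, so PT is at right angles to MT, so P = T + (0, -10.7) = (40.5, -10.7). Since PW ⟂ WQ (tangency), |PQ| = √(10.7² + 25.9²) = 28.0 regardless of where W sits on A1. So Q lies on both circle(M, 40.85) and circle(P, 28.0); the below-MT intersection is Q = (23.8, -33.2). W is the foot of the tangent from Q: W = (30.1, -8.09).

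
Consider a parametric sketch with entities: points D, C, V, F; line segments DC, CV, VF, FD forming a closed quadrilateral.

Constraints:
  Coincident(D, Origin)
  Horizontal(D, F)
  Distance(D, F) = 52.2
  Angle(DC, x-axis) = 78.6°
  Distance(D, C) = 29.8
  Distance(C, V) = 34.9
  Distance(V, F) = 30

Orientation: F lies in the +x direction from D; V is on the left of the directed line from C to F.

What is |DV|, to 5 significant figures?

49.299

D is at the origin; DF is horizontal with |DF| = 52.2 and F in +x, so F = (52.2, 0). DC runs at 78.6° with |DC| = 29.8, so C = (5.8902, 29.212). V is determined by |CV| = 34.9 and |VF| = 30.0 together: it lies at the intersection of circle(C, 34.9) and circle(F, 30.0). With |CF| = 54.753, the foot of the radical line on CF is 30.281 from C and the perpendicular offset is √(34.9² − 30.281²) = 17.352. Taking the left-of-CF solution: V = (40.759, 27.733).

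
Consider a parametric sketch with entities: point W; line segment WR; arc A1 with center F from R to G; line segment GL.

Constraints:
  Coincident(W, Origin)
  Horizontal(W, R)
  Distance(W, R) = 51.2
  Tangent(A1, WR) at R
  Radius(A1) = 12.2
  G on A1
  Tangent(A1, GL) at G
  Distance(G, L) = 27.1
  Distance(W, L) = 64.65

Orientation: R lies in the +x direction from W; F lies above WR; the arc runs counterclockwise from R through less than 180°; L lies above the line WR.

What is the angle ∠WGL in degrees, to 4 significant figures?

78.17°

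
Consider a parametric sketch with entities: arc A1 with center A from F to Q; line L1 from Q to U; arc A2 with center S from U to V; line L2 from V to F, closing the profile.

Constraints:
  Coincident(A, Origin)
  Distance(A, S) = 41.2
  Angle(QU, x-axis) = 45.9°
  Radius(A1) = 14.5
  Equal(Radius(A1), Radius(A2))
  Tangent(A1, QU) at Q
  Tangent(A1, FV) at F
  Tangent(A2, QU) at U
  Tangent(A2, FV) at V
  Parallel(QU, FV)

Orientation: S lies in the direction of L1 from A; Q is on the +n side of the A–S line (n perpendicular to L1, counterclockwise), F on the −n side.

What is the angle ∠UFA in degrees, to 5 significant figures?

54.859°

The slot axis is L1's direction at 45.9°, so u = (cos 45.9°, sin 45.9°) = (0.69591, 0.71813) and n = (−sin 45.9°, cos 45.9°) = (-0.71813, 0.69591). A is at the origin and S lies 41.2 along u from A, so S = 41.2·u = (28.672, 29.587). Tangency of A1 to both parallel lines with radius 14.5 puts Q and F at A ± 14.5·n: Q = (-10.413, 10.091), F = (10.413, -10.091). Equal radii place U and V the same way about S: U = S + 14.5·n = (18.259, 39.678), V = S − 14.5·n = (39.084, 19.496). Then cos ∠UFA = FU·FA / (|FU||FA|), giving 54.859°.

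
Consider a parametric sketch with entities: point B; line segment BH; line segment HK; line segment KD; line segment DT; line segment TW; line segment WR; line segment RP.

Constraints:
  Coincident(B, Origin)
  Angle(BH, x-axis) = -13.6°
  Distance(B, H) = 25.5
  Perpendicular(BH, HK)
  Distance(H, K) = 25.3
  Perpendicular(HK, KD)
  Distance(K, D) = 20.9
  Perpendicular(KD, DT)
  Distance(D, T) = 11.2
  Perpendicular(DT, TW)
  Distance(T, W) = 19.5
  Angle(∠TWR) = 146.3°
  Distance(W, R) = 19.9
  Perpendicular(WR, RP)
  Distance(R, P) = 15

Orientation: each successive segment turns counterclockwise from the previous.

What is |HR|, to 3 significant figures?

29.4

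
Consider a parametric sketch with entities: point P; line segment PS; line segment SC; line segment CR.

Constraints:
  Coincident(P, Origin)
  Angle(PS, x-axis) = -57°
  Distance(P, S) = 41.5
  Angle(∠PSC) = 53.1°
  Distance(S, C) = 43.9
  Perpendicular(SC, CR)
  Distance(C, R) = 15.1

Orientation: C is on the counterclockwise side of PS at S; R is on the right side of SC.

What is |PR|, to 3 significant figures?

51.9

P is at the origin; PS runs at -57.0° with length 41.5, so S = 41.5·(cos -57.0°, sin -57.0°) = (22.6, -34.8). ∠PSC = 53.1°, so SC runs at -57.0° + (180° − 53.1°) = 69.9° from the x-axis; with |SC| = 43.9, C = S + 43.9·(cos 69.9°, sin 69.9°) = (37.7, 6.42). The perpendicularity gives CR at right angles to SC; with |CR| = 15.1 on the right of SC, R = C + 15.1·(0.939, -0.344) = (51.9, 1.23). Then |PR| = |R − P| = 51.9.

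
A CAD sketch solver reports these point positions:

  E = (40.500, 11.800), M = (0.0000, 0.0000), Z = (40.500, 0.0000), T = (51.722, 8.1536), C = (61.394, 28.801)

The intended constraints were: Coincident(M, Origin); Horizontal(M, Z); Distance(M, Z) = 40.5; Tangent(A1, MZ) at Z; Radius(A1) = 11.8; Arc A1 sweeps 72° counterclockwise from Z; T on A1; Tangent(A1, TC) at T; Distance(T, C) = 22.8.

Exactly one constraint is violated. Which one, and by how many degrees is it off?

Tangent(A1, TC) at T — off by 7.10°.

M = (0.00, 0.00) ✓; M.y = 0.00, Z.y = 0.00 ✓; |MZ| = 40.50 ✓; ∠(EZ, ZM) = 90.00° ✓; |EZ| = 11.80 ✓; bearing(E→T) − bearing(E→Z) = 72.00° ✓; |ET| = 11.80 ✓; ∠(ET, TC) = 97.10° ✗; |TC| = 22.80 ✓.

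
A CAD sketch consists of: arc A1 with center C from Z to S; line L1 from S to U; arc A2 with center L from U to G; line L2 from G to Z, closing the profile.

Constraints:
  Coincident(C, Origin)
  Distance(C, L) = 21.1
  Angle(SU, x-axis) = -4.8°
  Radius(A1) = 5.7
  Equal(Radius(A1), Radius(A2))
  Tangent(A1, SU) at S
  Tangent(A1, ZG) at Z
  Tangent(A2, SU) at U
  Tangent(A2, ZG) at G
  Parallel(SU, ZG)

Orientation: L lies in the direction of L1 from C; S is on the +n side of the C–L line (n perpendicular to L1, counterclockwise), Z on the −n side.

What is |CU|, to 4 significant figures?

21.86

The slot axis is L1's direction at -4.8°, so u = (cos -4.8°, sin -4.8°) = (0.9965, -0.08368) and n = (−sin -4.8°, cos -4.8°) = (0.08368, 0.9965). C is at the origin and L lies 21.1 along u from C, so L = 21.1·u = (21.03, -1.766). Tangency of A1 to both parallel lines with radius 5.7 puts S and Z at C ± 5.7·n: S = (0.4770, 5.680), Z = (-0.4770, -5.680). Equal radii place U and G the same way about L: U = L + 5.7·n = (21.50, 3.914), G = L − 5.7·n = (20.55, -7.446). Then |CU| = |U − C| = 21.86.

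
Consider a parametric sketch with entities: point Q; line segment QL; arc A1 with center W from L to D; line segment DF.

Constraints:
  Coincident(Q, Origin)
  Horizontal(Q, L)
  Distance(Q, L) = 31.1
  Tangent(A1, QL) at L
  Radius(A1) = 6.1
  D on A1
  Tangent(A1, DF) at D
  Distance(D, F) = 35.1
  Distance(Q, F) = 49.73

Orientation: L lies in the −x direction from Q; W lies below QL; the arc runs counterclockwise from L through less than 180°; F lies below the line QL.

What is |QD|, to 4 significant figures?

37.77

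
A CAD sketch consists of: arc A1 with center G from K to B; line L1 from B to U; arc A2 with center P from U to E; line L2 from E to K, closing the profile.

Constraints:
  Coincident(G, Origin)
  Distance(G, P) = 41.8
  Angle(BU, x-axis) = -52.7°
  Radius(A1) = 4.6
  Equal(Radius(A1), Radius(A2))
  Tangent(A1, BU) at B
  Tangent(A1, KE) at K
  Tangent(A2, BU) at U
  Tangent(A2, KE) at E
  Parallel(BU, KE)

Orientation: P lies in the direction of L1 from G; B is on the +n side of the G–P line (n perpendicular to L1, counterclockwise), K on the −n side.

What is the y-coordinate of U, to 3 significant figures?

-30.5

The slot axis is L1's direction at -52.7°, so u = (cos -52.7°, sin -52.7°) = (0.606, -0.795) and n = (−sin -52.7°, cos -52.7°) = (0.795, 0.606). G is at the origin and P lies 41.8 along u from G, so P = 41.8·u = (25.3, -33.3). Tangency of A1 to both parallel lines with radius 4.6 puts B and K at G ± 4.6·n: B = (3.66, 2.79), K = (-3.66, -2.79). Equal radii place U and E the same way about P: U = P + 4.6·n = (29.0, -30.5), E = P − 4.6·n = (21.7, -36.0). So U.y = -30.5.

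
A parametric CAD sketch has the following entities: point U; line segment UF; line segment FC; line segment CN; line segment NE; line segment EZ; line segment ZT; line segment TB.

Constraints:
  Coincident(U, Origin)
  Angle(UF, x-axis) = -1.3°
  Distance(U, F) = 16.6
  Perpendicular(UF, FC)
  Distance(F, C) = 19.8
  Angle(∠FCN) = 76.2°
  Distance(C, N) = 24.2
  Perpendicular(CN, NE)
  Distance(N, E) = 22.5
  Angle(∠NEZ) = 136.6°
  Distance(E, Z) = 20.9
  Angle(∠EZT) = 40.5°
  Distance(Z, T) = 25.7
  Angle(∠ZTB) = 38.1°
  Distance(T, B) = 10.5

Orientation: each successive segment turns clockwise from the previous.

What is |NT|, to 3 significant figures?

17.7

∠NEZ = 136.6° gives EZ at 31.5° from the x-axis; with |EZ| = 20.9, Z = (16.5, 18.8). ∠EZT = 40.5° gives ZT at -108° from the x-axis; with |ZT| = 25.7, T = (8.52, -5.67). Then |NT| = |T − N| = 17.7.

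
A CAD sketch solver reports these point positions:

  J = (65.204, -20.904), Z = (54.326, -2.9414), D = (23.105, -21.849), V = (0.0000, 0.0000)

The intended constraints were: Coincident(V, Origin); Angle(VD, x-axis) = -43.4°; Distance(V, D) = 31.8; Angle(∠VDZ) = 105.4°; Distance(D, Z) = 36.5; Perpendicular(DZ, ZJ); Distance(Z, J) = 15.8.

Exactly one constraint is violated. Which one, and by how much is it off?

Distance(Z, J) = 15.8 — off by 5.20.

V = (0.00, 0.00) ✓; VD at -43.40° ✓; |VD| = 31.80 ✓; ∠VDZ = 105.4° ✓; |DZ| = 36.50 ✓; ∠(DZ, ZJ) = 90.00° ✓; |ZJ| = 21.00 ✗.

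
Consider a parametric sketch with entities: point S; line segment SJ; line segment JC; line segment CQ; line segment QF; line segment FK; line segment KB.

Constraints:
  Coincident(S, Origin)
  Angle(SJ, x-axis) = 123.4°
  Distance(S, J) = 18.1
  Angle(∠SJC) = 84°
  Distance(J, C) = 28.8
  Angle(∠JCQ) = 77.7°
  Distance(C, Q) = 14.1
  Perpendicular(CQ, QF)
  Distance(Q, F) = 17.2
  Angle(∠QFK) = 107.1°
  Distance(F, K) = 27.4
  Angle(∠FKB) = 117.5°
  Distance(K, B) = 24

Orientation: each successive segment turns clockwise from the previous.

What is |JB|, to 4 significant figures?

40.36

S is at the origin; SJ runs at 123.4° with length 18.1, so J = (-9.964, 15.11). ∠SJC = 84.0° gives JC at 27.40° from the x-axis; with |JC| = 28.8, C = (15.61, 28.36). ∠JCQ = 77.7° gives CQ at -74.90° from the x-axis; with |CQ| = 14.1, Q = (19.28, 14.75). CQ is perpendicular to QF, so QF runs at -164.9°; with |QF| = 17.2, F = (2.672, 10.27). ∠QFK = 107.1° gives FK at 122.2° from the x-axis; with |FK| = 27.4, K = (-11.93, 33.46). ∠FKB = 117.5° gives KB at 59.70° from the x-axis; with |KB| = 24.0, B = (0.1802, 54.18). Then |JB| = |B − J| = 40.36.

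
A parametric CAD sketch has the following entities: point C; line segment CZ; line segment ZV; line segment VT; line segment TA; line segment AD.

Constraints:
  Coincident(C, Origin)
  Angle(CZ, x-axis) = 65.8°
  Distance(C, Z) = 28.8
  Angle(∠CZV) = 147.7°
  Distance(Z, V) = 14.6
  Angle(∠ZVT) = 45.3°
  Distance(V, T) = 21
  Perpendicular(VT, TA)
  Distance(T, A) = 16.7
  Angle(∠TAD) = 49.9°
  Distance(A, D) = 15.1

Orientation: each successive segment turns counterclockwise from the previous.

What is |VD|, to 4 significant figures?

11.74

C is at the origin; CZ runs at 65.8° with length 28.8, so Z = (11.81, 26.27). ∠CZV = 147.7° gives ZV at 98.10° from the x-axis; with |ZV| = 14.6, V = (9.749, 40.72). ∠ZVT = 45.3° gives VT at -127.2° from the x-axis; with |VT| = 21.0, T = (-2.948, 24.00). VT is perpendicular to TA, so TA runs at -37.20°; with |TA| = 16.7, A = (10.35, 13.90). ∠TAD = 49.9° gives AD at 92.90° from the x-axis; with |AD| = 15.1, D = (9.590, 28.98). Then |VD| = |D − V| = 11.74.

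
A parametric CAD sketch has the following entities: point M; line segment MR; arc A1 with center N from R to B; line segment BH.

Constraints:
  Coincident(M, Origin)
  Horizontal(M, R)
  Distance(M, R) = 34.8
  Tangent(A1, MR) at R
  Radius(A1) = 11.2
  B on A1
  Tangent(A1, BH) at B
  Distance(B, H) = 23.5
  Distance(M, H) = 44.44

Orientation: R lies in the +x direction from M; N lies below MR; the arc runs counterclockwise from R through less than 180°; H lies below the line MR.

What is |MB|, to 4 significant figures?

26.75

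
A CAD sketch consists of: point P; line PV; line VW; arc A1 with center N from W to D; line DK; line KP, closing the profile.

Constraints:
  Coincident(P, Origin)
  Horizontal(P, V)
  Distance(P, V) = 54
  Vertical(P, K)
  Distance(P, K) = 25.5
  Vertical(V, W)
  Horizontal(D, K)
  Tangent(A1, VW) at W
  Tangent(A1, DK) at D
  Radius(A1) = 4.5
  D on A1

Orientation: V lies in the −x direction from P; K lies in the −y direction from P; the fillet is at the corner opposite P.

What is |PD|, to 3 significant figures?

55.7

The virtual corner opposite P is at (-54.0, -25.5). A1 meets VW tangentially, so NW is at right angles to VW and since A1 is tangent to DK there, ND ⟂ DK, with radius 4.5, so the center N sits 4.5 in from both sides at N = (-49.5, -21.0). That places the tangent points at W = (-54.0, -21.0) on VW and D = (-49.5, -25.5) on DK. Then |PD| = |D − P| = 55.7.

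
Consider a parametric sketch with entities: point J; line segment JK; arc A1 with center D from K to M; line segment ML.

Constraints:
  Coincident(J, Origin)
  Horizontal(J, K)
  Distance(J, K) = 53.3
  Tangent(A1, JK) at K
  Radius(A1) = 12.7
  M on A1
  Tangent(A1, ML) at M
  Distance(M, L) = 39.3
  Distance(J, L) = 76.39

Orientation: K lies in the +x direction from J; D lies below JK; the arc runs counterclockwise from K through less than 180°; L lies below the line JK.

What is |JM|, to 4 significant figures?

44.58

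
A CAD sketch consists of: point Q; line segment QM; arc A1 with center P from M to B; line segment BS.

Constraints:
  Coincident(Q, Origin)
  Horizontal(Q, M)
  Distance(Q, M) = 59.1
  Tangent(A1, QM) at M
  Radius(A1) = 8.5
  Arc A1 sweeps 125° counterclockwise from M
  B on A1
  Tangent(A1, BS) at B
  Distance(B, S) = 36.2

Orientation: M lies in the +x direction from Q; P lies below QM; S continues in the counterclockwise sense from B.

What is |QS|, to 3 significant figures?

84.7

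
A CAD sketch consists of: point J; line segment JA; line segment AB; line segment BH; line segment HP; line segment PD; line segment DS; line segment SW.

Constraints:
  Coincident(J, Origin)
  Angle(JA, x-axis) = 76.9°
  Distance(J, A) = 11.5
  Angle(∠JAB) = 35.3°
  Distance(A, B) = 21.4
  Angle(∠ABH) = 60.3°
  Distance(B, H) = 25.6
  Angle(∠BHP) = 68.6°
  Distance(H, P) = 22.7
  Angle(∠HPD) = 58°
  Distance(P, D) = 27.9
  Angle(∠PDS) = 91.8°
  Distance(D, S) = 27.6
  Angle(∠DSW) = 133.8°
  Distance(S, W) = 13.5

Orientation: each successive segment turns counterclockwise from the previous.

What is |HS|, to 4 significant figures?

18.70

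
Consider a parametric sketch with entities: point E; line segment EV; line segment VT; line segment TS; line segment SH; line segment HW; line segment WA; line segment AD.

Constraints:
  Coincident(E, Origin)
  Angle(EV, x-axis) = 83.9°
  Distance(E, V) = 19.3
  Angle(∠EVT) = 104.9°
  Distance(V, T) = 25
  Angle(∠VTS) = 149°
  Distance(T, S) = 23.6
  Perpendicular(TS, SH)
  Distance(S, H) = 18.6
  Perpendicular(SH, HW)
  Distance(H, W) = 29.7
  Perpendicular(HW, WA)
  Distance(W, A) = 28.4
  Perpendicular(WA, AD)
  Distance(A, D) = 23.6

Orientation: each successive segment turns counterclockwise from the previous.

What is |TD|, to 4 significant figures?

20.06

E is at the origin; EV runs at 83.9° with length 19.3, so V = (2.051, 19.19). ∠EVT = 104.9° gives VT at 159.0° from the x-axis; with |VT| = 25.0, T = (-21.29, 28.15). ∠VTS = 149.0° gives TS at -170.0° from the x-axis; with |TS| = 23.6, S = (-44.53, 24.05). The perpendicularity gives SH at right angles to TS, so SH runs at -80.00°; with |SH| = 18.6, H = (-41.30, 5.734). The perpendicularity gives HW at right angles to SH, so HW runs at 10.00°; with |HW| = 29.7, W = (-12.05, 10.89). The perpendicularity gives WA at right angles to HW, so WA runs at 100.0°; with |WA| = 28.4, A = (-16.98, 38.86). WA is perpendicular to AD, so AD runs at -170.0°; with |AD| = 23.6, D = (-40.22, 34.76). Then |TD| = |D − T| = 20.06.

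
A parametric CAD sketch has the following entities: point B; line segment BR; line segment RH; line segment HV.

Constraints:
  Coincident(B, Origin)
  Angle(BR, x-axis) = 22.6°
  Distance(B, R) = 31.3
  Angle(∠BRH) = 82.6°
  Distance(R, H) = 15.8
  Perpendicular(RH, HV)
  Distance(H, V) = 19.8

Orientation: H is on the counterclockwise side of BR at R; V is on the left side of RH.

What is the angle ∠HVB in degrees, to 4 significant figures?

133.7°

B is at the origin; BR runs at 22.6° with length 31.3, so R = 31.3·(cos 22.6°, sin 22.6°) = (28.90, 12.03). ∠BRH = 82.6°, so RH runs at 22.6° + (180° − 82.6°) = 120.0° from the x-axis; with |RH| = 15.8, H = R + 15.8·(cos 120.0°, sin 120.0°) = (21.00, 25.71). The perpendicularity gives HV at right angles to RH; with |HV| = 19.8 on the left of RH, V = H + 19.8·(-0.8660, -0.5000) = (3.849, 15.81). Then cos ∠HVB = VH·VB / (|VH||VB|), giving 133.7°.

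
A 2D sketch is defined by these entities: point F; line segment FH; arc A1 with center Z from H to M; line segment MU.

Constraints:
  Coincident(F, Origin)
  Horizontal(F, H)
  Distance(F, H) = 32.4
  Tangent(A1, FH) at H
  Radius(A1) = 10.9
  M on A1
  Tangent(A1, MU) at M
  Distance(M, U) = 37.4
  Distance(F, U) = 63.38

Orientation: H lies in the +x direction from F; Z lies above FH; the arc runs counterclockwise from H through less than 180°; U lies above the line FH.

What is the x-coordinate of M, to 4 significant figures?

43.26

Checks: |ZM| = 10.90 ✓; ∠(ZM, MU) = 90.00° ✓; |MU| = 37.40 ✓; |FU| = 63.38 ✓.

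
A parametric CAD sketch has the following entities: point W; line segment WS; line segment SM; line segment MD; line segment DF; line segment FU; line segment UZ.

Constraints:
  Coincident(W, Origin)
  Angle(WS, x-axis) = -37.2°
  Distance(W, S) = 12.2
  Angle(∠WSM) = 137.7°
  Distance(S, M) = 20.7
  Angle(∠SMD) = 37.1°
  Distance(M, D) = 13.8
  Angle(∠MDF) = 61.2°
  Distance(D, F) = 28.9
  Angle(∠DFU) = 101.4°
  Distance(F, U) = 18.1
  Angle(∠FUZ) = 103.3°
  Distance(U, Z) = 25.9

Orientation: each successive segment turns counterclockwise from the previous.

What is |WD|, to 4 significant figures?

18.72

W is at the origin; WS runs at -37.2° with length 12.2, so S = (9.718, -7.376). ∠WSM = 137.7° gives SM at 5.100° from the x-axis; with |SM| = 20.7, M = (30.34, -5.536). ∠SMD = 37.1° gives MD at 148.0° from the x-axis; with |MD| = 13.8, D = (18.63, 1.777). Then |WD| = |D − W| = 18.72.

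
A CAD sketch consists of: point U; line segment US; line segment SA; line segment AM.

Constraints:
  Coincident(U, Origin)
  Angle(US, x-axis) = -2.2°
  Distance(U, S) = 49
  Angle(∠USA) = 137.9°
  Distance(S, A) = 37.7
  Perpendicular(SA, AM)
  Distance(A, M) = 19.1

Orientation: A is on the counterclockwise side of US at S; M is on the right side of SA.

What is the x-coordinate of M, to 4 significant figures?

90.14

U is at the origin; US runs at -2.2° with length 49.0, so S = 49.0·(cos -2.2°, sin -2.2°) = (48.96, -1.881). ∠USA = 137.9°, so SA runs at -2.2° + (180° − 137.9°) = 39.90° from the x-axis; with |SA| = 37.7, A = S + 37.7·(cos 39.90°, sin 39.90°) = (77.89, 22.30). The perpendicularity gives AM at right angles to SA; with |AM| = 19.1 on the right of SA, M = A + 19.1·(0.6414, -0.7672) = (90.14, 7.649). So M.x = 90.14.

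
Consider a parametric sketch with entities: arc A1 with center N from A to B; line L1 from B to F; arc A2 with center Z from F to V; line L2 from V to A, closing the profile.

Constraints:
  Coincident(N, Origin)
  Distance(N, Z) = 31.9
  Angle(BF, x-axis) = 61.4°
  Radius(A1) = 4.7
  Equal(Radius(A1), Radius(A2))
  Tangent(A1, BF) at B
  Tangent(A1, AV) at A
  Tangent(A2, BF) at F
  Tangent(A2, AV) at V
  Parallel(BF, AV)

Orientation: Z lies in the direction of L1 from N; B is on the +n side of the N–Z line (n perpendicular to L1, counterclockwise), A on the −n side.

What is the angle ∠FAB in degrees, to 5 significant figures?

73.581°

The slot axis is L1's direction at 61.4°, so u = (cos 61.4°, sin 61.4°) = (0.47869, 0.87798) and n = (−sin 61.4°, cos 61.4°) = (-0.87798, 0.47869). N is at the origin and Z lies 31.9 along u from N, so Z = 31.9·u = (15.270, 28.008). Tangency of A1 to both parallel lines with radius 4.7 puts B and A at N ± 4.7·n: B = (-4.1265, 2.2499), A = (4.1265, -2.2499). Equal radii place F and V the same way about Z: F = Z + 4.7·n = (11.144, 30.258), V = Z − 4.7·n = (19.397, 25.758). Then cos ∠FAB = AF·AB / (|AF||AB|), giving 73.581°.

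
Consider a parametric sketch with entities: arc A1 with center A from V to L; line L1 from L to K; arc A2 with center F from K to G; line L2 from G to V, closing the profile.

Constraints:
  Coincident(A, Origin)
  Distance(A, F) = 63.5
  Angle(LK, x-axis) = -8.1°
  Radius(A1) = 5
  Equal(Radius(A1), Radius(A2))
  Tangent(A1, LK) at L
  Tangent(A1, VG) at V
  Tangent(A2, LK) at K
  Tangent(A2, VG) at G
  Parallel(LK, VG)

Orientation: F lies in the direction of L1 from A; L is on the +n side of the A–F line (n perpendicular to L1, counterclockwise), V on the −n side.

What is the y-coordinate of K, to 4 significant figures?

-3.997

The slot axis is L1's direction at -8.1°, so u = (cos -8.1°, sin -8.1°) = (0.9900, -0.1409) and n = (−sin -8.1°, cos -8.1°) = (0.1409, 0.9900). A is at the origin and F lies 63.5 along u from A, so F = 63.5·u = (62.87, -8.947). Tangency of A1 to both parallel lines with radius 5.0 puts L and V at A ± 5.0·n: L = (0.7045, 4.950), V = (-0.7045, -4.950). Equal radii place K and G the same way about F: K = F + 5.0·n = (63.57, -3.997), G = F − 5.0·n = (62.16, -13.90). So K.y = -3.997.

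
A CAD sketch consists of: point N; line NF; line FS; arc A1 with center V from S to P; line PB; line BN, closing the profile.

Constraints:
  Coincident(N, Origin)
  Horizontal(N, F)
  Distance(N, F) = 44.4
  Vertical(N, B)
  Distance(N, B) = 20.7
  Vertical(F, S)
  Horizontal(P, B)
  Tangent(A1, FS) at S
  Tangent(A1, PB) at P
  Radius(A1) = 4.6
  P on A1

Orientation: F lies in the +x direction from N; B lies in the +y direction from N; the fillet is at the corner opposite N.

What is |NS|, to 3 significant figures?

47.2

N is at the origin; N and F share the same y with |NF| = 44.4 and F on the +x side, so F = (44.4, 0.00). N and B share the same x with |NB| = 20.7 and B on the +y side, so B = (0.00, 20.7). The virtual corner opposite N is at (44.4, 20.7). A1 meets FS tangentially, so VS is at right angles to FS and A1 meets PB tangentially, so VP is at right angles to PB, with radius 4.6, so the center V sits 4.6 in from both sides at V = (39.8, 16.1). That places the tangent points at S = (44.4, 16.1) on FS and P = (39.8, 20.7) on PB. Then |NS| = |S − N| = 47.2.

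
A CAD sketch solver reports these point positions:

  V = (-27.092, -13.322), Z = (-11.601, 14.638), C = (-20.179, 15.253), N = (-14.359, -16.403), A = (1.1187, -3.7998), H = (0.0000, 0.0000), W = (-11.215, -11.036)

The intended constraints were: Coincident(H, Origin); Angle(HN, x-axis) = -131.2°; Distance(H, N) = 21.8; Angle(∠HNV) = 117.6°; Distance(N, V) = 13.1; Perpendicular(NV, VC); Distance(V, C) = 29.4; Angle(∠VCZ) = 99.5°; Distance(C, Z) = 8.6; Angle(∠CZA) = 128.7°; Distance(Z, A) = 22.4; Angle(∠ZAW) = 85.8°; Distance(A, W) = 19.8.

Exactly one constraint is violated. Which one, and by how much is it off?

Distance(A, W) = 19.8 — off by 5.50.

H = (0.00, 0.00) ✓; HN at -131.2° ✓; |HN| = 21.80 ✓; ∠HNV = 117.6° ✓; |NV| = 13.10 ✓; ∠(NV, VC) = 90.00° ✓; |VC| = 29.40 ✓; ∠VCZ = 99.50° ✓; |CZ| = 8.600 ✓; ∠CZA = 128.7° ✓; |ZA| = 22.40 ✓; ∠ZAW = 85.80° ✓; |AW| = 14.30 ✗.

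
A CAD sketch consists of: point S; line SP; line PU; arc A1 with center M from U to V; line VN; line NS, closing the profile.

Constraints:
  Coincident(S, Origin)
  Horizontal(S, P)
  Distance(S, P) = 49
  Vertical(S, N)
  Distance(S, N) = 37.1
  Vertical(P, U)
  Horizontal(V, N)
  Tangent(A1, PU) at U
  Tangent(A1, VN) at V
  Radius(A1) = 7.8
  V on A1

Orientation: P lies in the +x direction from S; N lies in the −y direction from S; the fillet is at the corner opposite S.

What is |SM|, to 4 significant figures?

50.56

S and N share the same x with |SN| = 37.1 and N on the −y side, so N = (0.000, -37.10). The virtual corner opposite S is at (49.00, -37.10). Tangency of A1 to PU means the radius MU is perpendicular to PU and A1 meets VN tangentially, so MV is at right angles to VN, with radius 7.8, so the center M sits 7.8 in from both sides at M = (41.20, -29.30). Then |SM| = |M − S| = 50.56.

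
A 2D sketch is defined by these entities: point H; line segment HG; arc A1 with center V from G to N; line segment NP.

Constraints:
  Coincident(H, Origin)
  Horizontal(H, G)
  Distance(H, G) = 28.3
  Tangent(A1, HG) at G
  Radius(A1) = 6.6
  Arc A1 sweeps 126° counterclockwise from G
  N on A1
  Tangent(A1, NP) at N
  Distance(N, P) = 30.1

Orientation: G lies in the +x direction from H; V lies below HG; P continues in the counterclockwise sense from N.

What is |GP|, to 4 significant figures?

36.96

H is at the origin; HG is horizontal with |HG| = 28.3 and G on the +x side, so G = (28.30, 0.000). A1 meets HG tangentially, so VG is at right angles to HG, so V = G + (0, -6.6) = (28.30, -6.600). On A1, G sits at bearing 90° from V; a 126° counterclockwise sweep puts N at bearing 216°, so N = V + 6.6·(cos 216°, sin 216°) = (22.96, -10.48). The tangent condition forces VN to be normal to NP, so NP runs along (−sin 216°, cos 216°); with |NP| = 30.1, P = (40.65, -34.83). Then |GP| = |P − G| = 36.96.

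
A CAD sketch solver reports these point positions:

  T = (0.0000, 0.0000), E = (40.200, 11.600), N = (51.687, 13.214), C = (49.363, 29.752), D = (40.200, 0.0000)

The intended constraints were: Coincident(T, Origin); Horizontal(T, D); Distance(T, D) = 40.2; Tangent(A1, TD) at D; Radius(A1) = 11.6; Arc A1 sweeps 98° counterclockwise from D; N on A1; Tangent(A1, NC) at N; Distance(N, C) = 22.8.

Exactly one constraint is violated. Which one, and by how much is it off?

Distance(N, C) = 22.8 — off by 6.10.

T = (0.00, 0.00) ✓; T.y = 0.00, D.y = 0.00 ✓; |TD| = 40.20 ✓; ∠(ED, DT) = 90.00° ✓; |ED| = 11.60 ✓; bearing(E→N) − bearing(E→D) = 98.00° ✓; |EN| = 11.60 ✓; ∠(EN, NC) = 90.00° ✓; |NC| = 16.70 ✗.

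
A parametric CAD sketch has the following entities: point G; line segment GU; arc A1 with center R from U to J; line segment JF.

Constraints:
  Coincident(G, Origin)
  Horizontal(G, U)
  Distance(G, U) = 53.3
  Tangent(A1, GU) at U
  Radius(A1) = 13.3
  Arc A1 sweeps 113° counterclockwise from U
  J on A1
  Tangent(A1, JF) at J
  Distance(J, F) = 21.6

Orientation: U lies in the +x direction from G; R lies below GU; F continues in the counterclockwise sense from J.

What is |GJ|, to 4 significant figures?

45.03

A1 meets GU tangentially, so RU is at right angles to GU, so R = U + (0, -13.3) = (53.30, -13.30). On A1, U sits at bearing 90° from R; a 113° counterclockwise sweep puts J at bearing 203°, so J = R + 13.3·(cos 203°, sin 203°) = (41.06, -18.50). Then |GJ| = |J − G| = 45.03.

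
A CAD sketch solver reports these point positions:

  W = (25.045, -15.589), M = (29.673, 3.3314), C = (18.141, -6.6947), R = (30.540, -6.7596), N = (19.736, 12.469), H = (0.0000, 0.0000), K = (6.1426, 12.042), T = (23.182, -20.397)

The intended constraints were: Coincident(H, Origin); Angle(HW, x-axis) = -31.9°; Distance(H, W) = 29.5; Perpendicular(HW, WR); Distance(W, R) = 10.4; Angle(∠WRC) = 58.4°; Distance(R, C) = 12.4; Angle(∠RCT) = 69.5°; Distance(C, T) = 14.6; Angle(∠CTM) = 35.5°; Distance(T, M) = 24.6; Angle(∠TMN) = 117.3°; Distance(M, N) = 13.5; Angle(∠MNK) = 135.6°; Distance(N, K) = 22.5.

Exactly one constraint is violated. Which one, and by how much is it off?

Distance(N, K) = 22.5 — off by 8.90.

H = (0.00, 0.00) ✓; HW at -31.90° ✓; |HW| = 29.50 ✓; ∠(HW, WR) = 90.00° ✓; |WR| = 10.40 ✓; ∠WRC = 58.40° ✓; |RC| = 12.40 ✓; ∠RCT = 69.50° ✓; |CT| = 14.60 ✓; ∠CTM = 35.50° ✓; |TM| = 24.60 ✓; ∠TMN = 117.3° ✓; |MN| = 13.50 ✓; ∠MNK = 135.6° ✓; |NK| = 13.60 ✗.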